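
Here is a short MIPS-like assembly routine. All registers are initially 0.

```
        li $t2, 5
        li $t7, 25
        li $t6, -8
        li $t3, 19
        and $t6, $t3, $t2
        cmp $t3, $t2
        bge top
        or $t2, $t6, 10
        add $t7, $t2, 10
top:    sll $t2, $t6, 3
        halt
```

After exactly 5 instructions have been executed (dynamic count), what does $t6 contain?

li $t2, 5 → $t2=5
li $t7, 25 → $t7=25
li $t6, -8 → $t6=-8
li $t3, 19 → $t3=19
and $t6, $t3, $t2 → $t6=19&5=1
After step 5: $t6 = 1.

1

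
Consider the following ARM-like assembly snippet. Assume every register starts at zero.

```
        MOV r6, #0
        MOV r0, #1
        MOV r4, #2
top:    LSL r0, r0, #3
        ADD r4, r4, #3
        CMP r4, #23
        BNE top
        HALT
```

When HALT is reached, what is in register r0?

2097152

MOV r6, #0 → r6=0
MOV r0, #1 → r0=1
MOV r4, #2 → r4=2
LSL r0, r0, #3 → r0=1<<3=8
ADD r4, r4, #3 → r4=2+3=5
CMP r4, #23  (cmp 5,23)
BNE top: taken
LSL r0, r0, #3 → r0=8<<3=64
ADD r4, r4, #3 → r4=5+3=8
CMP r4, #23  (cmp 8,23)
BNE top: taken
LSL r0, r0, #3 → r0=64<<3=512
ADD r4, r4, #3 → r4=8+3=11
CMP r4, #23  (cmp 11,23)
BNE top: taken
LSL r0, r0, #3 → r0=512<<3=4096
ADD r4, r4, #3 → r4=11+3=14
CMP r4, #23  (cmp 14,23)
BNE top: taken
LSL r0, r0, #3 → r0=4096<<3=32768
ADD r4, r4, #3 → r4=14+3=17
CMP r4, #23  (cmp 17,23)
BNE top: taken
LSL r0, r0, #3 → r0=32768<<3=262144
ADD r4, r4, #3 → r4=17+3=20
CMP r4, #23  (cmp 20,23)
BNE top: taken
LSL r0, r0, #3 → r0=262144<<3=2097152
ADD r4, r4, #3 → r4=20+3=23
CMP r4, #23  (cmp 23,23)
BNE top: not taken
halt.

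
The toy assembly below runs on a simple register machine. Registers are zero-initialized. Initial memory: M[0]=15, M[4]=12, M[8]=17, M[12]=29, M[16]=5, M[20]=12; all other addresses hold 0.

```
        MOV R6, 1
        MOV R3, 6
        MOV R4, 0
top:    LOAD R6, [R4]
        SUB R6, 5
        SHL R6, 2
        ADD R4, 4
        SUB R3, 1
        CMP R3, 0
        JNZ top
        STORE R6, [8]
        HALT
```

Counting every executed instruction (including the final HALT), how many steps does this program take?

after MOV R6, 1: R6=1
after MOV R3, 6: R3=6
after MOV R4, 0: R4=0
after LOAD R6, [R4]: R6=M[0]=15
after SUB R6, 5: R6=15-5=10
after SHL R6, 2: R6=10<<2=40
after ADD R4, 4: R4=0+4=4
after SUB R3, 1: R3=6-1=5
CMP R3, 0  (cmp 5,0)
JNZ top: taken
after LOAD R6, [R4]: R6=M[4]=12
after SUB R6, 5: R6=12-5=7
after SHL R6, 2: R6=7<<2=28
after ADD R4, 4: R4=4+4=8
after SUB R3, 1: R3=5-1=4
CMP R3, 0  (cmp 4,0)
JNZ top: taken
after LOAD R6, [R4]: R6=M[8]=17
after SUB R6, 5: R6=17-5=12
after SHL R6, 2: R6=12<<2=48
after ADD R4, 4: R4=8+4=12
after SUB R3, 1: R3=4-1=3
CMP R3, 0  (cmp 3,0)
JNZ top: taken
after LOAD R6, [R4]: R6=M[12]=29
after SUB R6, 5: R6=29-5=24
after SHL R6, 2: R6=24<<2=96
after ADD R4, 4: R4=12+4=16
after SUB R3, 1: R3=3-1=2
CMP R3, 0  (cmp 2,0)
JNZ top: taken
after LOAD R6, [R4]: R6=M[16]=5
after SUB R6, 5: R6=5-5=0
after SHL R6, 2: R6=0<<2=0
after ADD R4, 4: R4=16+4=20
after SUB R3, 1: R3=2-1=1
CMP R3, 0  (cmp 1,0)
JNZ top: taken
after LOAD R6, [R4]: R6=M[20]=12
after SUB R6, 5: R6=12-5=7
after SHL R6, 2: R6=7<<2=28
after ADD R4, 4: R4=20+4=24
after SUB R3, 1: R3=1-1=0
CMP R3, 0  (cmp 0,0)
JNZ top: not taken
STORE R6, [8] → M[8]=28
halt.
Total executed instructions: 47.

47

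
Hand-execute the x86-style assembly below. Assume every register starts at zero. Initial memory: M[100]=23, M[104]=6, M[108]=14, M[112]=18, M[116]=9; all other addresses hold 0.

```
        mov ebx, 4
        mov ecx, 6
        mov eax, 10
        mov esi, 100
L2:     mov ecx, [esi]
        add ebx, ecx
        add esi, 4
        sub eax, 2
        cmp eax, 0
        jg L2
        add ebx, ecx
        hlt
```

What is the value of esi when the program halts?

120

ebx=4
ecx=6
eax=10
esi=100
ecx=M[100]=23
ebx=4+23=27
esi=100+4=104
eax=10-2=8
cmp eax, 0  (cmp 8,0)
jg L2: taken
ecx=M[104]=6
ebx=27+6=33
esi=104+4=108
eax=8-2=6
cmp eax, 0  (cmp 6,0)
jg L2: taken
ecx=M[108]=14
ebx=33+14=47
esi=108+4=112
eax=6-2=4
cmp eax, 0  (cmp 4,0)
jg L2: taken
ecx=M[112]=18
ebx=47+18=65
esi=112+4=116
eax=4-2=2
cmp eax, 0  (cmp 2,0)
jg L2: taken
ecx=M[116]=9
ebx=65+9=74
esi=116+4=120
eax=2-2=0
cmp eax, 0  (cmp 0,0)
jg L2: not taken
ebx=74+9=83
halt.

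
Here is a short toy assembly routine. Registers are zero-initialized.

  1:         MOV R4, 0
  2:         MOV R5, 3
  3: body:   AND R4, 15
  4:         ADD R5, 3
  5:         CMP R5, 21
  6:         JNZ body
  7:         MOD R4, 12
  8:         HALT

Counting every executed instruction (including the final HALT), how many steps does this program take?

MOV R4, 0 → R4=0
MOV R5, 3 → R5=3
AND R4, 15 → R4=0&15=0
ADD R5, 3 → R5=3+3=6
CMP R5, 21  (cmp 6,21)
JNZ body: taken
AND R4, 15 → R4=0&15=0
ADD R5, 3 → R5=6+3=9
CMP R5, 21  (cmp 9,21)
JNZ body: taken
AND R4, 15 → R4=0&15=0
ADD R5, 3 → R5=9+3=12
CMP R5, 21  (cmp 12,21)
JNZ body: taken
AND R4, 15 → R4=0&15=0
ADD R5, 3 → R5=12+3=15
CMP R5, 21  (cmp 15,21)
JNZ body: taken
AND R4, 15 → R4=0&15=0
ADD R5, 3 → R5=15+3=18
CMP R5, 21  (cmp 18,21)
JNZ body: taken
AND R4, 15 → R4=0&15=0
ADD R5, 3 → R5=18+3=21
CMP R5, 21  (cmp 21,21)
JNZ body: not taken
MOD R4, 12 → R4=0%12=0
halt.
Total executed instructions: 28.

28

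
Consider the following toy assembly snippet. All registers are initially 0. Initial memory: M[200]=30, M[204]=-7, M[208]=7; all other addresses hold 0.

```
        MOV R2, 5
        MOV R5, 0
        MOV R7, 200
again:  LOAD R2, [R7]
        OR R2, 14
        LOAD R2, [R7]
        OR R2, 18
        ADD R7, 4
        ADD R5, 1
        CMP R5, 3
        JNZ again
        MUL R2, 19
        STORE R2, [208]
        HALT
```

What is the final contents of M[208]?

R2=5
R5=0
R7=200
R2=M[200]=30
R2=30|14=30
R2=M[200]=30
R2=30|18=30
R7=200+4=204
R5=0+1=1
CMP R5, 3  (cmp 1,3)
JNZ again: taken
R2=M[204]=-7
R2=(-7)|14=-1
R2=M[204]=-7
R2=(-7)|18=-5
R7=204+4=208
R5=1+1=2
CMP R5, 3  (cmp 2,3)
JNZ again: taken
R2=M[208]=7
R2=7|14=15
R2=M[208]=7
R2=7|18=23
R7=208+4=212
R5=2+1=3
CMP R5, 3  (cmp 3,3)
JNZ again: not taken
R2=23*19=437
STORE R2, [208] → M[208]=437
halt.

437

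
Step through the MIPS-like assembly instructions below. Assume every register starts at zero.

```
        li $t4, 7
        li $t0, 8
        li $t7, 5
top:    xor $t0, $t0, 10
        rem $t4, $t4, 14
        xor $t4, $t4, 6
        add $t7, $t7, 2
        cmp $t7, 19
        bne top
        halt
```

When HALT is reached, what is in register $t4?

1

$t4=7
$t0=8
$t7=5
$t0=8^10=2
$t4=7%14=7
$t4=7^6=1
$t7=5+2=7
cmp $t7, 19  (cmp 7,19)
bne top: taken
$t0=2^10=8
$t4=1%14=1
$t4=1^6=7
$t7=7+2=9
cmp $t7, 19  (cmp 9,19)
bne top: taken
$t0=8^10=2
$t4=7%14=7
$t4=7^6=1
$t7=9+2=11
cmp $t7, 19  (cmp 11,19)
bne top: taken
$t0=2^10=8
$t4=1%14=1
$t4=1^6=7
$t7=11+2=13
cmp $t7, 19  (cmp 13,19)
bne top: taken
$t0=8^10=2
$t4=7%14=7
$t4=7^6=1
$t7=13+2=15
cmp $t7, 19  (cmp 15,19)
bne top: taken
$t0=2^10=8
$t4=1%14=1
$t4=1^6=7
$t7=15+2=17
cmp $t7, 19  (cmp 17,19)
bne top: taken
$t0=8^10=2
$t4=7%14=7
$t4=7^6=1
$t7=17+2=19
cmp $t7, 19  (cmp 19,19)
bne top: not taken
halt.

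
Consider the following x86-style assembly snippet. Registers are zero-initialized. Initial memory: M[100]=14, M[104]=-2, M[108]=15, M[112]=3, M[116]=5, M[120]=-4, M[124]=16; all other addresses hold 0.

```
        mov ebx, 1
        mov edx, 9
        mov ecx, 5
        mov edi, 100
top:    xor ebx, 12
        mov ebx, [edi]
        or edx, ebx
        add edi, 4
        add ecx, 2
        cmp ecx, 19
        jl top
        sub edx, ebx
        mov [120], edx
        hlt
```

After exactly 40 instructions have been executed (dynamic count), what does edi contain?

after mov ebx, 1: ebx=1
after mov edx, 9: edx=9
after mov ecx, 5: ecx=5
after mov edi, 100: edi=100
after xor ebx, 12: ebx=1^12=13
after mov ebx, [edi]: ebx=M[100]=14
after or edx, ebx: edx=9|14=15
after add edi, 4: edi=100+4=104
after add ecx, 2: ecx=5+2=7
cmp ecx, 19  (cmp 7,19)
jl top: taken
after xor ebx, 12: ebx=14^12=2
after mov ebx, [edi]: ebx=M[104]=-2
after or edx, ebx: edx=15|(-2)=-1
after add edi, 4: edi=104+4=108
after add ecx, 2: ecx=7+2=9
cmp ecx, 19  (cmp 9,19)
jl top: taken
after xor ebx, 12: ebx=(-2)^12=-14
after mov ebx, [edi]: ebx=M[108]=15
after or edx, ebx: edx=(-1)|15=-1
after add edi, 4: edi=108+4=112
after add ecx, 2: ecx=9+2=11
cmp ecx, 19  (cmp 11,19)
jl top: taken
after xor ebx, 12: ebx=15^12=3
after mov ebx, [edi]: ebx=M[112]=3
after or edx, ebx: edx=(-1)|3=-1
after add edi, 4: edi=112+4=116
after add ecx, 2: ecx=11+2=13
cmp ecx, 19  (cmp 13,19)
jl top: taken
after xor ebx, 12: ebx=3^12=15
after mov ebx, [edi]: ebx=M[116]=5
after or edx, ebx: edx=(-1)|5=-1
after add edi, 4: edi=116+4=120
after add ecx, 2: ecx=13+2=15
cmp ecx, 19  (cmp 15,19)
jl top: taken
after xor ebx, 12: ebx=5^12=9
After step 40: edi = 120.

120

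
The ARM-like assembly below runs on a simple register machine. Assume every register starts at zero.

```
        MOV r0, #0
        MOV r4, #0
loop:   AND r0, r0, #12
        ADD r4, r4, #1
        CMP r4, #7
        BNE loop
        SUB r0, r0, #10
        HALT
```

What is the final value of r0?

r0=0
r4=0
r0=0&12=0
r4=0+1=1
CMP r4, #7  (cmp 1,7)
BNE loop: taken
r0=0&12=0
r4=1+1=2
CMP r4, #7  (cmp 2,7)
BNE loop: taken
r0=0&12=0
r4=2+1=3
CMP r4, #7  (cmp 3,7)
BNE loop: taken
r0=0&12=0
r4=3+1=4
CMP r4, #7  (cmp 4,7)
BNE loop: taken
r0=0&12=0
r4=4+1=5
CMP r4, #7  (cmp 5,7)
BNE loop: taken
r0=0&12=0
r4=5+1=6
CMP r4, #7  (cmp 6,7)
BNE loop: taken
r0=0&12=0
r4=6+1=7
CMP r4, #7  (cmp 7,7)
BNE loop: not taken
r0=0-10=-10
halt.

-10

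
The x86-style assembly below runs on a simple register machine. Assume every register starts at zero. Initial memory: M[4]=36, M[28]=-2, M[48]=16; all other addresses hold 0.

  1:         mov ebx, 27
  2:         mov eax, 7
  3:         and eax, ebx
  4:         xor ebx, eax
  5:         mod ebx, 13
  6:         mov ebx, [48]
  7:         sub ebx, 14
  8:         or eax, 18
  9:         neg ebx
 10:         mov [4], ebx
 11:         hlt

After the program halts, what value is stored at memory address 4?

mov ebx, 27 → ebx=27
mov eax, 7 → eax=7
and eax, ebx → eax=7&27=3
xor ebx, eax → ebx=27^3=24
mod ebx, 13 → ebx=24%13=11
mov ebx, [48] → ebx=M[48]=16
sub ebx, 14 → ebx=16-14=2
or eax, 18 → eax=3|18=19
neg ebx → ebx=-(2)=-2
mov [4], ebx → M[4]=-2
halt.

-2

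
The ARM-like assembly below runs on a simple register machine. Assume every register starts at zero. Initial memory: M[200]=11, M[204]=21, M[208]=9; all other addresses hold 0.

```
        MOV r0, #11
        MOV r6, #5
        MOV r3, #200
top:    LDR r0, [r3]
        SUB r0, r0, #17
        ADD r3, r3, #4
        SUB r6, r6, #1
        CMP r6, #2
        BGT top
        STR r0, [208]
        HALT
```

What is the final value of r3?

after MOV r0, #11: r0=11
after MOV r6, #5: r6=5
after MOV r3, #200: r3=200
after LDR r0, [r3]: r0=M[200]=11
after SUB r0, r0, #17: r0=11-17=-6
after ADD r3, r3, #4: r3=200+4=204
after SUB r6, r6, #1: r6=5-1=4
CMP r6, #2  (cmp 4,2)
BGT top: taken
after LDR r0, [r3]: r0=M[204]=21
after SUB r0, r0, #17: r0=21-17=4
after ADD r3, r3, #4: r3=204+4=208
after SUB r6, r6, #1: r6=4-1=3
CMP r6, #2  (cmp 3,2)
BGT top: taken
after LDR r0, [r3]: r0=M[208]=9
after SUB r0, r0, #17: r0=9-17=-8
after ADD r3, r3, #4: r3=208+4=212
after SUB r6, r6, #1: r6=3-1=2
CMP r6, #2  (cmp 2,2)
BGT top: not taken
STR r0, [208] → M[208]=-8
halt.

212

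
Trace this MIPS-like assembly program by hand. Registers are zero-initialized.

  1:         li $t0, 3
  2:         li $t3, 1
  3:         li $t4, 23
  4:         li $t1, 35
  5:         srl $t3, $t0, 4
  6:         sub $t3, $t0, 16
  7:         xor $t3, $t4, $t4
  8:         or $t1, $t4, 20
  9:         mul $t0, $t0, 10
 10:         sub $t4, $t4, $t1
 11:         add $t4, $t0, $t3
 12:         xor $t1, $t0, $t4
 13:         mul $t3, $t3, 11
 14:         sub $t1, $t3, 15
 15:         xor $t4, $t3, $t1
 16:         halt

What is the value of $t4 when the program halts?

-15

after li $t0, 3: $t0=3
after li $t3, 1: $t3=1
after li $t4, 23: $t4=23
after li $t1, 35: $t1=35
after srl $t3, $t0, 4: $t3=3>>4=0
after sub $t3, $t0, 16: $t3=3-16=-13
after xor $t3, $t4, $t4: $t3=23^23=0
after or $t1, $t4, 20: $t1=23|20=23
after mul $t0, $t0, 10: $t0=3*10=30
after sub $t4, $t4, $t1: $t4=23-23=0
after add $t4, $t0, $t3: $t4=30+0=30
after xor $t1, $t0, $t4: $t1=30^30=0
after mul $t3, $t3, 11: $t3=0*11=0
after sub $t1, $t3, 15: $t1=0-15=-15
after xor $t4, $t3, $t1: $t4=0^(-15)=-15
halt.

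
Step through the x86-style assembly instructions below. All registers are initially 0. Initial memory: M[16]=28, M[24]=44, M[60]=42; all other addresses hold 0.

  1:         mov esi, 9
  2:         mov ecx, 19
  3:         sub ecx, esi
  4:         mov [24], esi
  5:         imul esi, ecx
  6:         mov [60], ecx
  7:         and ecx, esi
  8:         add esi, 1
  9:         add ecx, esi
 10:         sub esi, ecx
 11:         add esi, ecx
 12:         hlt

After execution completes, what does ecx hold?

esi=9
ecx=19
ecx=19-9=10
mov [24], esi → M[24]=9
esi=9*10=90
mov [60], ecx → M[60]=10
ecx=10&90=10
esi=90+1=91
ecx=10+91=101
esi=91-101=-10
esi=(-10)+101=91
halt.

101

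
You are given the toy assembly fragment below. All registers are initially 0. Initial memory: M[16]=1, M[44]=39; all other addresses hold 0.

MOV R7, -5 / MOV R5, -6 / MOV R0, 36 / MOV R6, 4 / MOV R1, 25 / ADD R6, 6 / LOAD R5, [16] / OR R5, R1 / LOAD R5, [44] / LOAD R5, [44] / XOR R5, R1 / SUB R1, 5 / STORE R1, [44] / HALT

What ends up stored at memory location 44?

after MOV R7, -5: R7=-5
after MOV R5, -6: R5=-6
after MOV R0, 36: R0=36
after MOV R6, 4: R6=4
after MOV R1, 25: R1=25
after ADD R6, 6: R6=4+6=10
after LOAD R5, [16]: R5=M[16]=1
after OR R5, R1: R5=1|25=25
after LOAD R5, [44]: R5=M[44]=39
after LOAD R5, [44]: R5=M[44]=39
after XOR R5, R1: R5=39^25=62
after SUB R1, 5: R1=25-5=20
STORE R1, [44] → M[44]=20
halt.

20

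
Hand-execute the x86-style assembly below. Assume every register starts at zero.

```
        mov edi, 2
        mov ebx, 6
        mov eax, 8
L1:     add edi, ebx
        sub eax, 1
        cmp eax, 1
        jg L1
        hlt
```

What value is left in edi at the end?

mov edi, 2 → edi=2
mov ebx, 6 → ebx=6
mov eax, 8 → eax=8
add edi, ebx → edi=2+6=8
sub eax, 1 → eax=8-1=7
cmp eax, 1  (cmp 7,1)
jg L1: taken
add edi, ebx → edi=8+6=14
sub eax, 1 → eax=7-1=6
cmp eax, 1  (cmp 6,1)
jg L1: taken
add edi, ebx → edi=14+6=20
sub eax, 1 → eax=6-1=5
cmp eax, 1  (cmp 5,1)
jg L1: taken
add edi, ebx → edi=20+6=26
sub eax, 1 → eax=5-1=4
cmp eax, 1  (cmp 4,1)
jg L1: taken
add edi, ebx → edi=26+6=32
sub eax, 1 → eax=4-1=3
cmp eax, 1  (cmp 3,1)
jg L1: taken
add edi, ebx → edi=32+6=38
sub eax, 1 → eax=3-1=2
cmp eax, 1  (cmp 2,1)
jg L1: taken
add edi, ebx → edi=38+6=44
sub eax, 1 → eax=2-1=1
cmp eax, 1  (cmp 1,1)
jg L1: not taken
halt.

44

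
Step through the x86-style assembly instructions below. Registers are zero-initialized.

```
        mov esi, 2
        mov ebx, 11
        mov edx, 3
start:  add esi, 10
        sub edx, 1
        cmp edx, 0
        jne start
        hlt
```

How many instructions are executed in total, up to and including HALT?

mov esi, 2 → esi=2
mov ebx, 11 → ebx=11
mov edx, 3 → edx=3
add esi, 10 → esi=2+10=12
sub edx, 1 → edx=3-1=2
cmp edx, 0  (cmp 2,0)
jne start: taken
add esi, 10 → esi=12+10=22
sub edx, 1 → edx=2-1=1
cmp edx, 0  (cmp 1,0)
jne start: taken
add esi, 10 → esi=22+10=32
sub edx, 1 → edx=1-1=0
cmp edx, 0  (cmp 0,0)
jne start: not taken
halt.
Total executed instructions: 16.

16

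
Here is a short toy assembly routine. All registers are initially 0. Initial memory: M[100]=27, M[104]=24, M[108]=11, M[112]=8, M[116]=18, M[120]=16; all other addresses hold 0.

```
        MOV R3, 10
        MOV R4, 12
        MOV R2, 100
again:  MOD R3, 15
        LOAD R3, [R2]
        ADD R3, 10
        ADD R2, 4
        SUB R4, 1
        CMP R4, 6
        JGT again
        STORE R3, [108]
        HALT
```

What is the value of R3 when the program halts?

26

after MOV R3, 10: R3=10
after MOV R4, 12: R4=12
after MOV R2, 100: R2=100
after MOD R3, 15: R3=10%15=10
after LOAD R3, [R2]: R3=M[100]=27
after ADD R3, 10: R3=27+10=37
after ADD R2, 4: R2=100+4=104
after SUB R4, 1: R4=12-1=11
CMP R4, 6  (cmp 11,6)
JGT again: taken
after MOD R3, 15: R3=37%15=7
after LOAD R3, [R2]: R3=M[104]=24
after ADD R3, 10: R3=24+10=34
after ADD R2, 4: R2=104+4=108
after SUB R4, 1: R4=11-1=10
CMP R4, 6  (cmp 10,6)
JGT again: taken
after MOD R3, 15: R3=34%15=4
after LOAD R3, [R2]: R3=M[108]=11
after ADD R3, 10: R3=11+10=21
after ADD R2, 4: R2=108+4=112
after SUB R4, 1: R4=10-1=9
CMP R4, 6  (cmp 9,6)
JGT again: taken
after MOD R3, 15: R3=21%15=6
after LOAD R3, [R2]: R3=M[112]=8
after ADD R3, 10: R3=8+10=18
after ADD R2, 4: R2=112+4=116
after SUB R4, 1: R4=9-1=8
CMP R4, 6  (cmp 8,6)
JGT again: taken
after MOD R3, 15: R3=18%15=3
after LOAD R3, [R2]: R3=M[116]=18
after ADD R3, 10: R3=18+10=28
after ADD R2, 4: R2=116+4=120
after SUB R4, 1: R4=8-1=7
CMP R4, 6  (cmp 7,6)
JGT again: taken
after MOD R3, 15: R3=28%15=13
after LOAD R3, [R2]: R3=M[120]=16
after ADD R3, 10: R3=16+10=26
after ADD R2, 4: R2=120+4=124
after SUB R4, 1: R4=7-1=6
CMP R4, 6  (cmp 6,6)
JGT again: not taken
STORE R3, [108] → M[108]=26
halt.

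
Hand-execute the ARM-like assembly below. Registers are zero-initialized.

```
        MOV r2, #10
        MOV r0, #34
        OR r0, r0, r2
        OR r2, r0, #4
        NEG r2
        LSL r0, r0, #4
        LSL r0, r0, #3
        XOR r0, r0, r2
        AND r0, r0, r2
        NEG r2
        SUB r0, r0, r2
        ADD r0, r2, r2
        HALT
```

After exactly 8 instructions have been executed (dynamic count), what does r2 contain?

-46

r2=10
r0=34
r0=34|10=42
r2=42|4=46
r2=-(46)=-46
r0=42<<4=672
r0=672<<3=5376
r0=5376^(-46)=-5422
After step 8: r2 = -46.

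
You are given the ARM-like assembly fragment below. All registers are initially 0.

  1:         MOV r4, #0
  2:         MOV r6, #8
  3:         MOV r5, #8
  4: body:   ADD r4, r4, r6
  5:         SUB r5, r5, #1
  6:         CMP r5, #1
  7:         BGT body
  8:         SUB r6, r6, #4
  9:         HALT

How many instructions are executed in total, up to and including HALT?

33

r4=0
r6=8
r5=8
r4=0+8=8
r5=8-1=7
CMP r5, #1  (cmp 7,1)
BGT body: taken
r4=8+8=16
r5=7-1=6
CMP r5, #1  (cmp 6,1)
BGT body: taken
r4=16+8=24
r5=6-1=5
CMP r5, #1  (cmp 5,1)
BGT body: taken
r4=24+8=32
r5=5-1=4
CMP r5, #1  (cmp 4,1)
BGT body: taken
r4=32+8=40
r5=4-1=3
CMP r5, #1  (cmp 3,1)
BGT body: taken
r4=40+8=48
r5=3-1=2
CMP r5, #1  (cmp 2,1)
BGT body: taken
r4=48+8=56
r5=2-1=1
CMP r5, #1  (cmp 1,1)
BGT body: not taken
r6=8-4=4
halt.
Total executed instructions: 33.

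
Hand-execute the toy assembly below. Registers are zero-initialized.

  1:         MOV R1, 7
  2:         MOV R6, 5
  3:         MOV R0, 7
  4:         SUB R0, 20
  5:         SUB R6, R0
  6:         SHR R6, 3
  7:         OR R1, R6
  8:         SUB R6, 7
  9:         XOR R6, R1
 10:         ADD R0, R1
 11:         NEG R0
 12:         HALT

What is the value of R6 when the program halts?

after MOV R1, 7: R1=7
after MOV R6, 5: R6=5
after MOV R0, 7: R0=7
after SUB R0, 20: R0=7-20=-13
after SUB R6, R0: R6=5-(-13)=18
after SHR R6, 3: R6=18>>3=2
after OR R1, R6: R1=7|2=7
after SUB R6, 7: R6=2-7=-5
after XOR R6, R1: R6=(-5)^7=-4
after ADD R0, R1: R0=(-13)+7=-6
after NEG R0: R0=-(-6)=6
halt.

-4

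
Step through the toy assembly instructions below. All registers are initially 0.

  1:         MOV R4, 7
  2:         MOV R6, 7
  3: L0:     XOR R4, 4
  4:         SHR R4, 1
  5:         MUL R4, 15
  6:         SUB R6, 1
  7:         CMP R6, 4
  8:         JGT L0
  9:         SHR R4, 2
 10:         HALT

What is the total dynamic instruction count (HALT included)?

22

R4=7
R6=7
R4=7^4=3
R4=3>>1=1
R4=1*15=15
R6=7-1=6
CMP R6, 4  (cmp 6,4)
JGT L0: taken
R4=15^4=11
R4=11>>1=5
R4=5*15=75
R6=6-1=5
CMP R6, 4  (cmp 5,4)
JGT L0: taken
R4=75^4=79
R4=79>>1=39
R4=39*15=585
R6=5-1=4
CMP R6, 4  (cmp 4,4)
JGT L0: not taken
R4=585>>2=146
halt.
Total executed instructions: 22.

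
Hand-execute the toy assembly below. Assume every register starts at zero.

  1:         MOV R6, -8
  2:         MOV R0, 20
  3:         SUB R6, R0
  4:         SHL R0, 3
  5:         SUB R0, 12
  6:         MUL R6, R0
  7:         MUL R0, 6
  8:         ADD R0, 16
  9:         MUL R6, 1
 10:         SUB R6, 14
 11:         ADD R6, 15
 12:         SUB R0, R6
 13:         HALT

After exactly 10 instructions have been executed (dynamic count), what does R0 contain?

after MOV R6, -8: R6=-8
after MOV R0, 20: R0=20
after SUB R6, R0: R6=(-8)-20=-28
after SHL R0, 3: R0=20<<3=160
after SUB R0, 12: R0=160-12=148
after MUL R6, R0: R6=(-28)*148=-4144
after MUL R0, 6: R0=148*6=888
after ADD R0, 16: R0=888+16=904
after MUL R6, 1: R6=(-4144)*1=-4144
after SUB R6, 14: R6=(-4144)-14=-4158
After step 10: R0 = 904.

904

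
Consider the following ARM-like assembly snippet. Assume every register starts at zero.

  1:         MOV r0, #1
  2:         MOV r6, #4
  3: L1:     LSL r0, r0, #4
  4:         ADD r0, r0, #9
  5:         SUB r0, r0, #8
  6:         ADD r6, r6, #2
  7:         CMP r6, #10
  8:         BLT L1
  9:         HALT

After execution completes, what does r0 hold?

4369

MOV r0, #1 → r0=1
MOV r6, #4 → r6=4
LSL r0, r0, #4 → r0=1<<4=16
ADD r0, r0, #9 → r0=16+9=25
SUB r0, r0, #8 → r0=25-8=17
ADD r6, r6, #2 → r6=4+2=6
CMP r6, #10  (cmp 6,10)
BLT L1: taken
LSL r0, r0, #4 → r0=17<<4=272
ADD r0, r0, #9 → r0=272+9=281
SUB r0, r0, #8 → r0=281-8=273
ADD r6, r6, #2 → r6=6+2=8
CMP r6, #10  (cmp 8,10)
BLT L1: taken
LSL r0, r0, #4 → r0=273<<4=4368
ADD r0, r0, #9 → r0=4368+9=4377
SUB r0, r0, #8 → r0=4377-8=4369
ADD r6, r6, #2 → r6=8+2=10
CMP r6, #10  (cmp 10,10)
BLT L1: not taken
halt.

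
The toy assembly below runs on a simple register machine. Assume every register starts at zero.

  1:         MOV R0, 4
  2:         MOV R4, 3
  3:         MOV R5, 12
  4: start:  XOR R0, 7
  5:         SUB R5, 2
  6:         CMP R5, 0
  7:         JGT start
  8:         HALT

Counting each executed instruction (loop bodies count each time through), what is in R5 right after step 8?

MOV R0, 4 → R0=4
MOV R4, 3 → R4=3
MOV R5, 12 → R5=12
XOR R0, 7 → R0=4^7=3
SUB R5, 2 → R5=12-2=10
CMP R5, 0  (cmp 10,0)
JGT start: taken
XOR R0, 7 → R0=3^7=4
After step 8: R5 = 10.

10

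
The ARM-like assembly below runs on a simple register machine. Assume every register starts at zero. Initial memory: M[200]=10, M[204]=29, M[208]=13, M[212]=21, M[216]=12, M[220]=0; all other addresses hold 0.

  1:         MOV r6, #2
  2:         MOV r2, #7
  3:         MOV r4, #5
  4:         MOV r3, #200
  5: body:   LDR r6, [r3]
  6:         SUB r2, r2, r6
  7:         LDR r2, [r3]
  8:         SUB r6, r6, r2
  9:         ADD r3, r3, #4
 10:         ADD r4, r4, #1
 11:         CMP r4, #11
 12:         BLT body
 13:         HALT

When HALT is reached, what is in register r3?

224

r6=2
r2=7
r4=5
r3=200
r6=M[200]=10
r2=7-10=-3
r2=M[200]=10
r6=10-10=0
r3=200+4=204
r4=5+1=6
CMP r4, #11  (cmp 6,11)
BLT body: taken
r6=M[204]=29
r2=10-29=-19
r2=M[204]=29
r6=29-29=0
r3=204+4=208
r4=6+1=7
CMP r4, #11  (cmp 7,11)
BLT body: taken
r6=M[208]=13
r2=29-13=16
r2=M[208]=13
r6=13-13=0
r3=208+4=212
r4=7+1=8
CMP r4, #11  (cmp 8,11)
BLT body: taken
r6=M[212]=21
r2=13-21=-8
r2=M[212]=21
r6=21-21=0
r3=212+4=216
r4=8+1=9
CMP r4, #11  (cmp 9,11)
BLT body: taken
r6=M[216]=12
r2=21-12=9
r2=M[216]=12
r6=12-12=0
r3=216+4=220
r4=9+1=10
CMP r4, #11  (cmp 10,11)
BLT body: taken
r6=M[220]=0
r2=12-0=12
r2=M[220]=0
r6=0-0=0
r3=220+4=224
r4=10+1=11
CMP r4, #11  (cmp 11,11)
BLT body: not taken
halt.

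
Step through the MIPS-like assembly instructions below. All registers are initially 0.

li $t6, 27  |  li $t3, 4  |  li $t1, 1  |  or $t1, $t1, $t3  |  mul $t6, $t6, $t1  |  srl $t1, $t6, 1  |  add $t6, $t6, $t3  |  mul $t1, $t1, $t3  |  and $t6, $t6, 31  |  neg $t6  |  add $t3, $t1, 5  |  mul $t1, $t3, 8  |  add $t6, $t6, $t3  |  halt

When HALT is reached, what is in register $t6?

$t6=27
$t3=4
$t1=1
$t1=1|4=5
$t6=27*5=135
$t1=135>>1=67
$t6=135+4=139
$t1=67*4=268
$t6=139&31=11
$t6=-(11)=-11
$t3=268+5=273
$t1=273*8=2184
$t6=(-11)+273=262
halt.

262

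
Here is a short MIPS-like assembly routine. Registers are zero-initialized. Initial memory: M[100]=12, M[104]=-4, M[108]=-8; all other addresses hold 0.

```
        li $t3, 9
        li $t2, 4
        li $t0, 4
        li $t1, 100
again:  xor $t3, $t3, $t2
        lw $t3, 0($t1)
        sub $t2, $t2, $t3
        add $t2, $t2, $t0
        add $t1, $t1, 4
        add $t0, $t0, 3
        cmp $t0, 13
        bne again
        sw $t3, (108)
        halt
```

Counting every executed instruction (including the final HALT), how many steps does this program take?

30

after li $t3, 9: $t3=9
after li $t2, 4: $t2=4
after li $t0, 4: $t0=4
after li $t1, 100: $t1=100
after xor $t3, $t3, $t2: $t3=9^4=13
after lw $t3, 0($t1): $t3=M[100]=12
after sub $t2, $t2, $t3: $t2=4-12=-8
after add $t2, $t2, $t0: $t2=(-8)+4=-4
after add $t1, $t1, 4: $t1=100+4=104
after add $t0, $t0, 3: $t0=4+3=7
cmp $t0, 13  (cmp 7,13)
bne again: taken
after xor $t3, $t3, $t2: $t3=12^(-4)=-16
after lw $t3, 0($t1): $t3=M[104]=-4
after sub $t2, $t2, $t3: $t2=(-4)-(-4)=0
after add $t2, $t2, $t0: $t2=0+7=7
after add $t1, $t1, 4: $t1=104+4=108
after add $t0, $t0, 3: $t0=7+3=10
cmp $t0, 13  (cmp 10,13)
bne again: taken
after xor $t3, $t3, $t2: $t3=(-4)^7=-5
after lw $t3, 0($t1): $t3=M[108]=-8
after sub $t2, $t2, $t3: $t2=7-(-8)=15
after add $t2, $t2, $t0: $t2=15+10=25
after add $t1, $t1, 4: $t1=108+4=112
after add $t0, $t0, 3: $t0=10+3=13
cmp $t0, 13  (cmp 13,13)
bne again: not taken
sw $t3, (108) → M[108]=-8
halt.
Total executed instructions: 30.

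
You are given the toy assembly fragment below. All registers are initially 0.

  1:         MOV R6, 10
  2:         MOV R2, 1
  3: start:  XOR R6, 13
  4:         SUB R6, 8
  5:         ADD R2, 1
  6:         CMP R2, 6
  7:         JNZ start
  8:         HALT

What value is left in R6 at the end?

after MOV R6, 10: R6=10
after MOV R2, 1: R2=1
after XOR R6, 13: R6=10^13=7
after SUB R6, 8: R6=7-8=-1
after ADD R2, 1: R2=1+1=2
CMP R2, 6  (cmp 2,6)
JNZ start: taken
after XOR R6, 13: R6=(-1)^13=-14
after SUB R6, 8: R6=(-14)-8=-22
after ADD R2, 1: R2=2+1=3
CMP R2, 6  (cmp 3,6)
JNZ start: taken
after XOR R6, 13: R6=(-22)^13=-25
after SUB R6, 8: R6=(-25)-8=-33
after ADD R2, 1: R2=3+1=4
CMP R2, 6  (cmp 4,6)
JNZ start: taken
after XOR R6, 13: R6=(-33)^13=-46
after SUB R6, 8: R6=(-46)-8=-54
after ADD R2, 1: R2=4+1=5
CMP R2, 6  (cmp 5,6)
JNZ start: taken
after XOR R6, 13: R6=(-54)^13=-57
after SUB R6, 8: R6=(-57)-8=-65
after ADD R2, 1: R2=5+1=6
CMP R2, 6  (cmp 6,6)
JNZ start: not taken
halt.

-65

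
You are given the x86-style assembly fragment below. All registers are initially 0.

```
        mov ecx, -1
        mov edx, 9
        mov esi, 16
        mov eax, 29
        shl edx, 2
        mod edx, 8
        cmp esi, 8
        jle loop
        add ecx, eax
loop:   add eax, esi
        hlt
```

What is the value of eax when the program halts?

45

ecx=-1
edx=9
esi=16
eax=29
edx=9<<2=36
edx=36%8=4
cmp esi, 8  (cmp 16,8)
jle loop: not taken
ecx=(-1)+29=28
eax=29+16=45
halt.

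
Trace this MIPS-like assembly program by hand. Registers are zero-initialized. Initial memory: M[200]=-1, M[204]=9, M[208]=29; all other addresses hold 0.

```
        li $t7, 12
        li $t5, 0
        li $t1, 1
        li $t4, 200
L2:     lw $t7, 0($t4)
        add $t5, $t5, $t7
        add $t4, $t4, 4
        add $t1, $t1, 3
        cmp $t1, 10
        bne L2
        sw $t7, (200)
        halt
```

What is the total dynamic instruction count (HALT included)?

$t7=12
$t5=0
$t1=1
$t4=200
$t7=M[200]=-1
$t5=0+(-1)=-1
$t4=200+4=204
$t1=1+3=4
cmp $t1, 10  (cmp 4,10)
bne L2: taken
$t7=M[204]=9
$t5=(-1)+9=8
$t4=204+4=208
$t1=4+3=7
cmp $t1, 10  (cmp 7,10)
bne L2: taken
$t7=M[208]=29
$t5=8+29=37
$t4=208+4=212
$t1=7+3=10
cmp $t1, 10  (cmp 10,10)
bne L2: not taken
sw $t7, (200) → M[200]=29
halt.
Total executed instructions: 24.

24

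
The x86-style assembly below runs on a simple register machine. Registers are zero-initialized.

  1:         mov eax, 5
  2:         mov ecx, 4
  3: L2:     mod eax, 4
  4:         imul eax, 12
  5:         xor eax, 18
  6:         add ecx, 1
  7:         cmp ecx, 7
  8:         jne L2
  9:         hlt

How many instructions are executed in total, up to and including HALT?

21

after mov eax, 5: eax=5
after mov ecx, 4: ecx=4
after mod eax, 4: eax=5%4=1
after imul eax, 12: eax=1*12=12
after xor eax, 18: eax=12^18=30
after add ecx, 1: ecx=4+1=5
cmp ecx, 7  (cmp 5,7)
jne L2: taken
after mod eax, 4: eax=30%4=2
after imul eax, 12: eax=2*12=24
after xor eax, 18: eax=24^18=10
after add ecx, 1: ecx=5+1=6
cmp ecx, 7  (cmp 6,7)
jne L2: taken
after mod eax, 4: eax=10%4=2
after imul eax, 12: eax=2*12=24
after xor eax, 18: eax=24^18=10
after add ecx, 1: ecx=6+1=7
cmp ecx, 7  (cmp 7,7)
jne L2: not taken
halt.
Total executed instructions: 21.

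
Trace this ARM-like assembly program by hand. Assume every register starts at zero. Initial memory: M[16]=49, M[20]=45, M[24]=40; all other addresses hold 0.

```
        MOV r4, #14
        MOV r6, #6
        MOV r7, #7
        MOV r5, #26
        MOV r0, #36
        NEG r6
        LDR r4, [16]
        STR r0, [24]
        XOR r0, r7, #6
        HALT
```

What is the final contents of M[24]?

after MOV r4, #14: r4=14
after MOV r6, #6: r6=6
after MOV r7, #7: r7=7
after MOV r5, #26: r5=26
after MOV r0, #36: r0=36
after NEG r6: r6=-(6)=-6
after LDR r4, [16]: r4=M[16]=49
STR r0, [24] → M[24]=36
after XOR r0, r7, #6: r0=7^6=1
halt.

36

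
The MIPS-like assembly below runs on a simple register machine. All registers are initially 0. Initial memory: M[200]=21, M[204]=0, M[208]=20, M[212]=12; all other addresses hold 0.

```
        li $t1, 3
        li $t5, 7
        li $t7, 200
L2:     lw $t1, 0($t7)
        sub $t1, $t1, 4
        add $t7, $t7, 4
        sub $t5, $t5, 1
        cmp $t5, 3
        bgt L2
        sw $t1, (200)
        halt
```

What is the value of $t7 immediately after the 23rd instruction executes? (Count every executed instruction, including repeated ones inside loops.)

li $t1, 3 → $t1=3
li $t5, 7 → $t5=7
li $t7, 200 → $t7=200
lw $t1, 0($t7) → $t1=M[200]=21
sub $t1, $t1, 4 → $t1=21-4=17
add $t7, $t7, 4 → $t7=200+4=204
sub $t5, $t5, 1 → $t5=7-1=6
cmp $t5, 3  (cmp 6,3)
bgt L2: taken
lw $t1, 0($t7) → $t1=M[204]=0
sub $t1, $t1, 4 → $t1=0-4=-4
add $t7, $t7, 4 → $t7=204+4=208
sub $t5, $t5, 1 → $t5=6-1=5
cmp $t5, 3  (cmp 5,3)
bgt L2: taken
lw $t1, 0($t7) → $t1=M[208]=20
sub $t1, $t1, 4 → $t1=20-4=16
add $t7, $t7, 4 → $t7=208+4=212
sub $t5, $t5, 1 → $t5=5-1=4
cmp $t5, 3  (cmp 4,3)
bgt L2: taken
lw $t1, 0($t7) → $t1=M[212]=12
sub $t1, $t1, 4 → $t1=12-4=8
After step 23: $t7 = 212.

212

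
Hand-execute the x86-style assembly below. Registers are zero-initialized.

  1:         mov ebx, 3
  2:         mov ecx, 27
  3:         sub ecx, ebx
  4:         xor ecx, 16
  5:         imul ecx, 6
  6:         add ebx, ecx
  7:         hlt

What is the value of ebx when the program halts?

51

ebx=3
ecx=27
ecx=27-3=24
ecx=24^16=8
ecx=8*6=48
ebx=3+48=51
halt.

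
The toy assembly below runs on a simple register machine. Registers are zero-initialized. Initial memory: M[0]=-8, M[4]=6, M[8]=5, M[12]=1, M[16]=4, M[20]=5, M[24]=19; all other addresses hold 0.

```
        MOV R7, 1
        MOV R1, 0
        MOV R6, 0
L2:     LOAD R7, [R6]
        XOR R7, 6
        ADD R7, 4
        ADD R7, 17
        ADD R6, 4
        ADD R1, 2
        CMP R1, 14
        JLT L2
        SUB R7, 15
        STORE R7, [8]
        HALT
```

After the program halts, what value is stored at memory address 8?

R7=1
R1=0
R6=0
R7=M[0]=-8
R7=(-8)^6=-2
R7=(-2)+4=2
R7=2+17=19
R6=0+4=4
R1=0+2=2
CMP R1, 14  (cmp 2,14)
JLT L2: taken
R7=M[4]=6
R7=6^6=0
R7=0+4=4
R7=4+17=21
R6=4+4=8
R1=2+2=4
CMP R1, 14  (cmp 4,14)
JLT L2: taken
R7=M[8]=5
R7=5^6=3
R7=3+4=7
R7=7+17=24
R6=8+4=12
R1=4+2=6
CMP R1, 14  (cmp 6,14)
JLT L2: taken
R7=M[12]=1
R7=1^6=7
R7=7+4=11
R7=11+17=28
R6=12+4=16
R1=6+2=8
CMP R1, 14  (cmp 8,14)
JLT L2: taken
R7=M[16]=4
R7=4^6=2
R7=2+4=6
R7=6+17=23
R6=16+4=20
R1=8+2=10
CMP R1, 14  (cmp 10,14)
JLT L2: taken
R7=M[20]=5
R7=5^6=3
R7=3+4=7
R7=7+17=24
R6=20+4=24
R1=10+2=12
CMP R1, 14  (cmp 12,14)
JLT L2: taken
R7=M[24]=19
R7=19^6=21
R7=21+4=25
R7=25+17=42
R6=24+4=28
R1=12+2=14
CMP R1, 14  (cmp 14,14)
JLT L2: not taken
R7=42-15=27
STORE R7, [8] → M[8]=27
halt.

27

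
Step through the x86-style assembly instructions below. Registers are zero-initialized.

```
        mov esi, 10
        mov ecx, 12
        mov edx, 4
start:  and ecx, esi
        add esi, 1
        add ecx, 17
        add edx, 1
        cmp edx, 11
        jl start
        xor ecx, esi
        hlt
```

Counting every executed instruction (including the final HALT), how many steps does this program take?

47

esi=10
ecx=12
edx=4
ecx=12&10=8
esi=10+1=11
ecx=8+17=25
edx=4+1=5
cmp edx, 11  (cmp 5,11)
jl start: taken
ecx=25&11=9
esi=11+1=12
ecx=9+17=26
edx=5+1=6
cmp edx, 11  (cmp 6,11)
jl start: taken
ecx=26&12=8
esi=12+1=13
ecx=8+17=25
edx=6+1=7
cmp edx, 11  (cmp 7,11)
jl start: taken
ecx=25&13=9
esi=13+1=14
ecx=9+17=26
edx=7+1=8
cmp edx, 11  (cmp 8,11)
jl start: taken
ecx=26&14=10
esi=14+1=15
ecx=10+17=27
edx=8+1=9
cmp edx, 11  (cmp 9,11)
jl start: taken
ecx=27&15=11
esi=15+1=16
ecx=11+17=28
edx=9+1=10
cmp edx, 11  (cmp 10,11)
jl start: taken
ecx=28&16=16
esi=16+1=17
ecx=16+17=33
edx=10+1=11
cmp edx, 11  (cmp 11,11)
jl start: not taken
ecx=33^17=48
halt.
Total executed instructions: 47.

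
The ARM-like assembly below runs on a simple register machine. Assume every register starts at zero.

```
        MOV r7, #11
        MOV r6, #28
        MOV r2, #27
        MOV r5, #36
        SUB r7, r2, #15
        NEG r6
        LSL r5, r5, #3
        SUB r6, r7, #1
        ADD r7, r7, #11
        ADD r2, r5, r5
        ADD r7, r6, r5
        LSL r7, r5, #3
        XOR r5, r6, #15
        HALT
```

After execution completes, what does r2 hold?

after MOV r7, #11: r7=11
after MOV r6, #28: r6=28
after MOV r2, #27: r2=27
after MOV r5, #36: r5=36
after SUB r7, r2, #15: r7=27-15=12
after NEG r6: r6=-(28)=-28
after LSL r5, r5, #3: r5=36<<3=288
after SUB r6, r7, #1: r6=12-1=11
after ADD r7, r7, #11: r7=12+11=23
after ADD r2, r5, r5: r2=288+288=576
after ADD r7, r6, r5: r7=11+288=299
after LSL r7, r5, #3: r7=288<<3=2304
after XOR r5, r6, #15: r5=11^15=4
halt.

576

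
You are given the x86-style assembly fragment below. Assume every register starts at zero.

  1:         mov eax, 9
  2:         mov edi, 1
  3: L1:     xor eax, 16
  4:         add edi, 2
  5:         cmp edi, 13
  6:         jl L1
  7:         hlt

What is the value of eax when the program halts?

9

mov eax, 9 → eax=9
mov edi, 1 → edi=1
xor eax, 16 → eax=9^16=25
add edi, 2 → edi=1+2=3
cmp edi, 13  (cmp 3,13)
jl L1: taken
xor eax, 16 → eax=25^16=9
add edi, 2 → edi=3+2=5
cmp edi, 13  (cmp 5,13)
jl L1: taken
xor eax, 16 → eax=9^16=25
add edi, 2 → edi=5+2=7
cmp edi, 13  (cmp 7,13)
jl L1: taken
xor eax, 16 → eax=25^16=9
add edi, 2 → edi=7+2=9
cmp edi, 13  (cmp 9,13)
jl L1: taken
xor eax, 16 → eax=9^16=25
add edi, 2 → edi=9+2=11
cmp edi, 13  (cmp 11,13)
jl L1: taken
xor eax, 16 → eax=25^16=9
add edi, 2 → edi=11+2=13
cmp edi, 13  (cmp 13,13)
jl L1: not taken
halt.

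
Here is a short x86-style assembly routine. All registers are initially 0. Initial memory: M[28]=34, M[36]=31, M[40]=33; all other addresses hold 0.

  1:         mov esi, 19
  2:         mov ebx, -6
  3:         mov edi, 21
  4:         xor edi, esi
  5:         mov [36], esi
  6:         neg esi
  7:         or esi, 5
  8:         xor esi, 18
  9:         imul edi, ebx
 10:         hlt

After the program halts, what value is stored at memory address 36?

19

esi=19
ebx=-6
edi=21
edi=21^19=6
mov [36], esi → M[36]=19
esi=-(19)=-19
esi=(-19)|5=-19
esi=(-19)^18=-1
edi=6*(-6)=-36
halt.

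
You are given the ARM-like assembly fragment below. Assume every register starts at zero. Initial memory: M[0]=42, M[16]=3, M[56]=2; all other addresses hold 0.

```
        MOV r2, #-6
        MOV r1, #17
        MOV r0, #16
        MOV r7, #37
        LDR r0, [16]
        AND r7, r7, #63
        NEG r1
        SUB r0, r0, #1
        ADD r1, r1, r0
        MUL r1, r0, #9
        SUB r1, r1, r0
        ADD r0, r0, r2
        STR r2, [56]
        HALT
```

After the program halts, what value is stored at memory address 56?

-6

after MOV r2, #-6: r2=-6
after MOV r1, #17: r1=17
after MOV r0, #16: r0=16
after MOV r7, #37: r7=37
after LDR r0, [16]: r0=M[16]=3
after AND r7, r7, #63: r7=37&63=37
after NEG r1: r1=-(17)=-17
after SUB r0, r0, #1: r0=3-1=2
after ADD r1, r1, r0: r1=(-17)+2=-15
after MUL r1, r0, #9: r1=2*9=18
after SUB r1, r1, r0: r1=18-2=16
after ADD r0, r0, r2: r0=2+(-6)=-4
STR r2, [56] → M[56]=-6
halt.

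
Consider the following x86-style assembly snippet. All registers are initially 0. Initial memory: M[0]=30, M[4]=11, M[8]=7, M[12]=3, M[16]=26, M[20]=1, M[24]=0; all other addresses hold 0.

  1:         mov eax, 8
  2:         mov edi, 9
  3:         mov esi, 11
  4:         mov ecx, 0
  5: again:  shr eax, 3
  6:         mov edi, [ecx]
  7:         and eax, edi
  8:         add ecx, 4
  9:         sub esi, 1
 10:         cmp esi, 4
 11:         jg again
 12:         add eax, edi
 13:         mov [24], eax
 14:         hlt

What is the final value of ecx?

after mov eax, 8: eax=8
after mov edi, 9: edi=9
after mov esi, 11: esi=11
after mov ecx, 0: ecx=0
after shr eax, 3: eax=8>>3=1
after mov edi, [ecx]: edi=M[0]=30
after and eax, edi: eax=1&30=0
after add ecx, 4: ecx=0+4=4
after sub esi, 1: esi=11-1=10
cmp esi, 4  (cmp 10,4)
jg again: taken
after shr eax, 3: eax=0>>3=0
after mov edi, [ecx]: edi=M[4]=11
after and eax, edi: eax=0&11=0
after add ecx, 4: ecx=4+4=8
after sub esi, 1: esi=10-1=9
cmp esi, 4  (cmp 9,4)
jg again: taken
after shr eax, 3: eax=0>>3=0
after mov edi, [ecx]: edi=M[8]=7
after and eax, edi: eax=0&7=0
after add ecx, 4: ecx=8+4=12
after sub esi, 1: esi=9-1=8
cmp esi, 4  (cmp 8,4)
jg again: taken
after shr eax, 3: eax=0>>3=0
after mov edi, [ecx]: edi=M[12]=3
after and eax, edi: eax=0&3=0
after add ecx, 4: ecx=12+4=16
after sub esi, 1: esi=8-1=7
cmp esi, 4  (cmp 7,4)
jg again: taken
after shr eax, 3: eax=0>>3=0
after mov edi, [ecx]: edi=M[16]=26
after and eax, edi: eax=0&26=0
after add ecx, 4: ecx=16+4=20
after sub esi, 1: esi=7-1=6
cmp esi, 4  (cmp 6,4)
jg again: taken
after shr eax, 3: eax=0>>3=0
after mov edi, [ecx]: edi=M[20]=1
after and eax, edi: eax=0&1=0
after add ecx, 4: ecx=20+4=24
after sub esi, 1: esi=6-1=5
cmp esi, 4  (cmp 5,4)
jg again: taken
after shr eax, 3: eax=0>>3=0
after mov edi, [ecx]: edi=M[24]=0
after and eax, edi: eax=0&0=0
after add ecx, 4: ecx=24+4=28
after sub esi, 1: esi=5-1=4
cmp esi, 4  (cmp 4,4)
jg again: not taken
after add eax, edi: eax=0+0=0
mov [24], eax → M[24]=0
halt.

28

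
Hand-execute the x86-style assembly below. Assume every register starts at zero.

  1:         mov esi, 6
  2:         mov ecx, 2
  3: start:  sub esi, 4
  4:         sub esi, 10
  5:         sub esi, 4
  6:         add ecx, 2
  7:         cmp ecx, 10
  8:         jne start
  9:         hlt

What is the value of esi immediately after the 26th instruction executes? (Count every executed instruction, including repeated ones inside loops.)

-66

mov esi, 6 → esi=6
mov ecx, 2 → ecx=2
sub esi, 4 → esi=6-4=2
sub esi, 10 → esi=2-10=-8
sub esi, 4 → esi=(-8)-4=-12
add ecx, 2 → ecx=2+2=4
cmp ecx, 10  (cmp 4,10)
jne start: taken
sub esi, 4 → esi=(-12)-4=-16
sub esi, 10 → esi=(-16)-10=-26
sub esi, 4 → esi=(-26)-4=-30
add ecx, 2 → ecx=4+2=6
cmp ecx, 10  (cmp 6,10)
jne start: taken
sub esi, 4 → esi=(-30)-4=-34
sub esi, 10 → esi=(-34)-10=-44
sub esi, 4 → esi=(-44)-4=-48
add ecx, 2 → ecx=6+2=8
cmp ecx, 10  (cmp 8,10)
jne start: taken
sub esi, 4 → esi=(-48)-4=-52
sub esi, 10 → esi=(-52)-10=-62
sub esi, 4 → esi=(-62)-4=-66
add ecx, 2 → ecx=8+2=10
cmp ecx, 10  (cmp 10,10)
jne start: not taken
After step 26: esi = -66.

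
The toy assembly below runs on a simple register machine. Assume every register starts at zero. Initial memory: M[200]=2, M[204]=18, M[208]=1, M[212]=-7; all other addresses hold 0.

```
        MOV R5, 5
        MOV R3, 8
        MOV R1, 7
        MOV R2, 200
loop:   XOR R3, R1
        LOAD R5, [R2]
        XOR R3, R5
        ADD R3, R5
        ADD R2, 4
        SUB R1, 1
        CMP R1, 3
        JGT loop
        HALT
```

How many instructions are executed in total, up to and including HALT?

after MOV R5, 5: R5=5
after MOV R3, 8: R3=8
after MOV R1, 7: R1=7
after MOV R2, 200: R2=200
after XOR R3, R1: R3=8^7=15
after LOAD R5, [R2]: R5=M[200]=2
after XOR R3, R5: R3=15^2=13
after ADD R3, R5: R3=13+2=15
after ADD R2, 4: R2=200+4=204
after SUB R1, 1: R1=7-1=6
CMP R1, 3  (cmp 6,3)
JGT loop: taken
after XOR R3, R1: R3=15^6=9
after LOAD R5, [R2]: R5=M[204]=18
after XOR R3, R5: R3=9^18=27
after ADD R3, R5: R3=27+18=45
after ADD R2, 4: R2=204+4=208
after SUB R1, 1: R1=6-1=5
CMP R1, 3  (cmp 5,3)
JGT loop: taken
after XOR R3, R1: R3=45^5=40
after LOAD R5, [R2]: R5=M[208]=1
after XOR R3, R5: R3=40^1=41
after ADD R3, R5: R3=41+1=42
after ADD R2, 4: R2=208+4=212
after SUB R1, 1: R1=5-1=4
CMP R1, 3  (cmp 4,3)
JGT loop: taken
after XOR R3, R1: R3=42^4=46
after LOAD R5, [R2]: R5=M[212]=-7
after XOR R3, R5: R3=46^(-7)=-41
after ADD R3, R5: R3=(-41)+(-7)=-48
after ADD R2, 4: R2=212+4=216
after SUB R1, 1: R1=4-1=3
CMP R1, 3  (cmp 3,3)
JGT loop: not taken
halt.
Total executed instructions: 37.

37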